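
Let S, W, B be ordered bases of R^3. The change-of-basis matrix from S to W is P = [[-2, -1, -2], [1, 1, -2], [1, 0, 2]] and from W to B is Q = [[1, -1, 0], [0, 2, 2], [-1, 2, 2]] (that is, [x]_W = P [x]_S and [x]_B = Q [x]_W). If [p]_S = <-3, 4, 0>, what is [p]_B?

Composing the changes, [p]_B = Q P [p]_S.
Q P = [[-3, -2, 0], [4, 2, 0], [6, 3, 2]]; applying this to <-3, 4, 0> gives <1, -4, -6>.

<1, -4, -6>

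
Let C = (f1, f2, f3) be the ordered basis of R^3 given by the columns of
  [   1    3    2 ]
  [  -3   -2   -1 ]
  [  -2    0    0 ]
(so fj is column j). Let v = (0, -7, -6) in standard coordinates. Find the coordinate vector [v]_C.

[v]_C is the unique c with M c = v, where M has columns f1, ..., f3.
Row-reducing the augmented matrix [M | v] gives c = (3, -1, 0).
Check: 3f1 - f2 + 0·f3 = (0, -7, -6).

(3, -1, 0)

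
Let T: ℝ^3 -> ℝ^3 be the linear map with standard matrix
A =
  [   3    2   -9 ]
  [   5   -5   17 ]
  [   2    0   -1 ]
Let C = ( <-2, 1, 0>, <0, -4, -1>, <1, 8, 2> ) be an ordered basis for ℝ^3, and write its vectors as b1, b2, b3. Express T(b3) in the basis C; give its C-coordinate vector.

<-1, -2, -1>

Column 3 of [T]_C is the C-coordinate vector of T(b3).
In standard coordinates T(b3) = A b3 = <1, -1, 0>.
Converting to C: <1, -1, 0> = -b1 - 2b2 - b3, so the coordinate vector is <-1, -2, -1>.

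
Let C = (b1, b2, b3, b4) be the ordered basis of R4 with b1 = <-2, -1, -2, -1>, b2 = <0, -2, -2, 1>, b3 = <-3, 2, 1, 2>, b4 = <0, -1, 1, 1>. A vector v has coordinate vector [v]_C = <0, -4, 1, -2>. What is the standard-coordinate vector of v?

By definition v = 0·b1 - 4b2 + b3 - 2b4.
Summing componentwise gives <-3, 12, 7, -4>.

<-3, 12, 7, -4>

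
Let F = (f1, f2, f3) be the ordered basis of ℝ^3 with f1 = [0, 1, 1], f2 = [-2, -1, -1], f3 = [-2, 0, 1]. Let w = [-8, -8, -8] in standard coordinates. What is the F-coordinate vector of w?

Write w = c_1 f1 + ... + c_3 f3 and solve for the c_i.
Row-reducing the augmented matrix [M | w] gives c = (-4, 4, 0).
Check: -4f1 + 4f2 + 0·f3 = [-8, -8, -8].

[-4, 4, 0]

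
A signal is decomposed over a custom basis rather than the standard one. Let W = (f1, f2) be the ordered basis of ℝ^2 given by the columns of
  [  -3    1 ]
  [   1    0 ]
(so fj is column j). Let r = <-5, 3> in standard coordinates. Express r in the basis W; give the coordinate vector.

<3, 4>

We seek scalars with c_1 f1 + c_2 f2 = r; equivalently solve M c = r where the columns of M are f1, f2.
System: -3c_1 + c_2 = -5, c_1 + 0c_2 = 3; solving gives c_1 = 3, c_2 = 4.
Check: 3f1 + 4f2 = <-5, 3>.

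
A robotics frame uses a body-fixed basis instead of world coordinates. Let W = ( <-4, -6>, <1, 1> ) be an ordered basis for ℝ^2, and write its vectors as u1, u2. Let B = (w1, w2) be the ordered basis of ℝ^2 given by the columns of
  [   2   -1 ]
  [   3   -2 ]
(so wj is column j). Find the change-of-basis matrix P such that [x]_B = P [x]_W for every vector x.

Column j of P is [uj]_B, since P maps W-coordinates to B-coordinates.
Expressing u1 in B: u1 = -2w1 + 0·w2, so column 1 of P is <-2, 0>.
Doing the same for each uj gives P = [[-2, 1], [0, 1]].

[[-2, 1], [0, 1]]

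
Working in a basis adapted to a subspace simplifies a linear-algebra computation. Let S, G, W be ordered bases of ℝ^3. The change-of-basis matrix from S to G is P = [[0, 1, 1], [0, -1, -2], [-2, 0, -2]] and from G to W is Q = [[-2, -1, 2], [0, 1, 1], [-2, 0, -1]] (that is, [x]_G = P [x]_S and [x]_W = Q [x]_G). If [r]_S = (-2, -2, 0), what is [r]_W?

(10, 6, 0)

Apply P to get G-coordinates (-2, 2, 4), then Q to get W-coordinates.
The result is [r]_W = (10, 6, 0).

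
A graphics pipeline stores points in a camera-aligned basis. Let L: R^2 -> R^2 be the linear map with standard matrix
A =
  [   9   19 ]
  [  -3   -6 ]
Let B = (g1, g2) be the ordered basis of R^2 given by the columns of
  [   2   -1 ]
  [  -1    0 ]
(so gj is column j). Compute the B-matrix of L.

[[0, -3], [1, 3]]

The j-th column of [L]_B is [L(gj)]_B.
L(g1) = A g1 = <-1, 0> = 0·g1 + g2, so column 1 is <0, 1>.
Repeating for g2 and assembling the columns gives [[0, -3], [1, 3]].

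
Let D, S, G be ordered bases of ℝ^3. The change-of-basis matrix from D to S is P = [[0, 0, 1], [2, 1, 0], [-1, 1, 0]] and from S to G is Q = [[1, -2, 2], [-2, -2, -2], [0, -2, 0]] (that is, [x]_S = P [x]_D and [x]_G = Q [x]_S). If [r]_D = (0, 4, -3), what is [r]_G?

(-3, -10, -8)

Composing the changes, [r]_G = Q P [r]_D.
Q P = [[-6, 0, 1], [-2, -4, -2], [-4, -2, 0]]; applying this to (0, 4, -3) gives (-3, -10, -8).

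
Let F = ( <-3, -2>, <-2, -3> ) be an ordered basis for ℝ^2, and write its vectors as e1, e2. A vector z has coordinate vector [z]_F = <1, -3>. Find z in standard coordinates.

z = M [z]_F, where M has columns e1, e2.
Carrying out the matrix-vector product, z = <3, 7>.

<3, 7>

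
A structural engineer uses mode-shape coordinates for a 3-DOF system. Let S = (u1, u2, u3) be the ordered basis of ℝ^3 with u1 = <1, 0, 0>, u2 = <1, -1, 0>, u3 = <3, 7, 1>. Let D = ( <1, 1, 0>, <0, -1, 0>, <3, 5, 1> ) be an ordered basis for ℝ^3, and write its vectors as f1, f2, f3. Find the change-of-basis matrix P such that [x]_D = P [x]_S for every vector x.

Column j of P is [uj]_D, since P maps S-coordinates to D-coordinates.
Expressing u1 in D: u1 = f1 + f2 + 0·f3, so column 1 of P is <1, 1, 0>.
Doing the same for each uj gives P = [[1, 1, 0], [1, 2, -2], [0, 0, 1]].

[[1, 1, 0], [1, 2, -2], [0, 0, 1]]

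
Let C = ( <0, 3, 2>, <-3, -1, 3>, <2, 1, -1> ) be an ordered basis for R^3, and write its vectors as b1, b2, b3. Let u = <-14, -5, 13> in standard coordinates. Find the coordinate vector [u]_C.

<0, 4, -1>

[u]_C is the unique c with M c = u, where M has columns b1, ..., b3.
Solving this 3x3 system gives c = (0, 4, -1).
Check: 0·b1 + 4b2 - b3 = <-14, -5, 13>.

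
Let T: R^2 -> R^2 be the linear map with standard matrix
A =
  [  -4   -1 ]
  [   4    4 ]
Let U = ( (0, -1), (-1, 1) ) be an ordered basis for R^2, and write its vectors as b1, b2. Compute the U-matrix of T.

[[3, -3], [-1, -3]]

Let P have columns b1, b2. Then [T]_U = P^(-1) A P.
Here det P = -1, so P^(-1) is integer; computing A P first and then P^(-1)(A P) gives [[3, -3], [-1, -3]].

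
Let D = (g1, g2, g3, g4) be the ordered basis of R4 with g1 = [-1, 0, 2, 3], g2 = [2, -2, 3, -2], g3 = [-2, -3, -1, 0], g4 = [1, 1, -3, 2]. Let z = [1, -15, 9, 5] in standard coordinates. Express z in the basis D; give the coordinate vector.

[z]_D is the unique c with M c = z, where M has columns g1, ..., g4.
Gaussian elimination on [M | z] yields c = (3, 4, 3, 2).
Check: 3g1 + 4g2 + 3g3 + 2g4 = [1, -15, 9, 5].

[3, 4, 3, 2]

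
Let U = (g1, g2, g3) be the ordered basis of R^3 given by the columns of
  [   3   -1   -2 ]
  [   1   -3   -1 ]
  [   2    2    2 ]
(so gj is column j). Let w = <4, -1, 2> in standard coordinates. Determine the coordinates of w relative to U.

[w]_U is the unique c with M c = w, where M has columns g1, ..., g3.
Row-reducing the augmented matrix [M | w] gives c = (1, 1, -1).
Check: g1 + g2 - g3 = <4, -1, 2>.

<1, 1, -1>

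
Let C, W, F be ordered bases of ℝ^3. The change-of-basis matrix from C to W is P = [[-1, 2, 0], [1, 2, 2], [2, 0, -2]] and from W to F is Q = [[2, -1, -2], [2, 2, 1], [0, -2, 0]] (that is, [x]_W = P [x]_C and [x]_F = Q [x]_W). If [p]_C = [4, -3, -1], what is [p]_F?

Apply P to get W-coordinates [-10, -4, 10], then Q to get F-coordinates.
The result is [p]_F = [-36, -18, 8].

[-36, -18, 8]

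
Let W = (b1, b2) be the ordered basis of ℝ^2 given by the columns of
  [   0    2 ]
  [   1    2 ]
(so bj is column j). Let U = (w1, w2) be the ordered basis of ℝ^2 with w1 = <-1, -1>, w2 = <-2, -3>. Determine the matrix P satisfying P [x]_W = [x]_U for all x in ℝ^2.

[[2, -2], [-1, 0]]

Let M have columns bj and N have columns wj. Then for every x, N [x]_U = x = M [x]_W, so P = N^(-1) M.
Since det N = 1, N^(-1) has integer entries; multiplying gives P = [[2, -2], [-1, 0]].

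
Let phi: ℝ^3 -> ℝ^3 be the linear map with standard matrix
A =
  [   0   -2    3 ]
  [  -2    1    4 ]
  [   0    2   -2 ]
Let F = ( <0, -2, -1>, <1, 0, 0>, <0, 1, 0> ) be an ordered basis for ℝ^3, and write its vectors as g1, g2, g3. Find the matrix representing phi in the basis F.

With P the matrix whose columns are g1, ..., g3, [phi]_F = P^(-1) A P.
Column by column: phi(g1) = A g1 = <1, -6, -2>; its F-coordinates <2, 1, -2> give column 1.
Continuing for each basis vector yields [phi]_F = [[2, 0, -2], [1, 0, -2], [-2, -2, -3]].

[[2, 0, -2], [1, 0, -2], [-2, -2, -3]]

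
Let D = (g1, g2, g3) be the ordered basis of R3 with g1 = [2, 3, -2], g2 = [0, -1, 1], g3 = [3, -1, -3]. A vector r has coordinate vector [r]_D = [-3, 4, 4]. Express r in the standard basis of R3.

[6, -17, -2]

By definition r = -3g1 + 4g2 + 4g3.
Summing componentwise gives [6, -17, -2].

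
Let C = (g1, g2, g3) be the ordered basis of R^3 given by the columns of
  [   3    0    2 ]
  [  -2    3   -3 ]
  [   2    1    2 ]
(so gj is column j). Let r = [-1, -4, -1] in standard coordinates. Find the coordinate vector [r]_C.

Write r = c_1 g1 + ... + c_3 g3 and solve for the c_i.
Solving this 3x3 system gives c = (-1, -1, 1).
Check: -g1 - g2 + g3 = [-1, -4, -1].

[-1, -1, 1]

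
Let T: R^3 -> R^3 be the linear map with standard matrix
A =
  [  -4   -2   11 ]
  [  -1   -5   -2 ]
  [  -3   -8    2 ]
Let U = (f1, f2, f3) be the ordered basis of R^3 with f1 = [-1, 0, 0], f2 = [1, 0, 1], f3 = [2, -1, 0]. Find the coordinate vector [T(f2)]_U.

[-2, -1, 3]

Compute T(f2) = A f2 = [7, -3, -1] in standard coordinates.
Then write this in U-coordinates: solve for y in y_1 f1 + ... + y_3 f3 = [7, -3, -1].
This gives y = [-2, -1, 3], which is column 2 of [T]_U.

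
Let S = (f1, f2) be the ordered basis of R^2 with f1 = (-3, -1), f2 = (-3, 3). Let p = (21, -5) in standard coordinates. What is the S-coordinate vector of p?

[p]_S is the unique c with M c = p, where M has columns f1, f2.
System: -3c_1 - 3c_2 = 21, -c_1 + 3c_2 = -5; solving gives c_1 = -4, c_2 = -3.
Check: -4f1 - 3f2 = (21, -5).

(-4, -3)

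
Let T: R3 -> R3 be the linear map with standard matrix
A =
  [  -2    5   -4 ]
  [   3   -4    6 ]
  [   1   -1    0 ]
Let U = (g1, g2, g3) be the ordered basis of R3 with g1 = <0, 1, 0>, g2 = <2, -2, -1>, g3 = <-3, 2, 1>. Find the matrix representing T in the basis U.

The j-th column of [T]_U is [T(gj)]_U.
T(g1) = A g1 = <5, -4, -1> = -2g1 - 2g2 - 3g3, so column 1 is <-2, -2, -3>.
Repeating for g2, g3 and assembling the columns gives [[-2, 0, -1], [-2, -2, 3], [-3, 2, -2]].

[[-2, 0, -1], [-2, -2, 3], [-3, 2, -2]]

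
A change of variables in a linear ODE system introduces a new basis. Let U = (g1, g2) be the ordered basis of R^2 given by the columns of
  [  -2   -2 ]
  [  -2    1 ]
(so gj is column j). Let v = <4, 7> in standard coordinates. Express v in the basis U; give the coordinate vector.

We seek scalars with c_1 g1 + c_2 g2 = v; equivalently solve M c = v where the columns of M are g1, g2.
System: -2c_1 - 2c_2 = 4, -2c_1 + c_2 = 7; solving gives c_1 = -3, c_2 = 1.
Check: -3g1 + g2 = <4, 7>.

<-3, 1>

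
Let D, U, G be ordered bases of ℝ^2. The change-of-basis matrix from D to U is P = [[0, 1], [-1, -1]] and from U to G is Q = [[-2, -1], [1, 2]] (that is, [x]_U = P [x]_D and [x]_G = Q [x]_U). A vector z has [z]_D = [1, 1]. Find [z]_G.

[0, -3]

Composing the changes, [z]_G = Q P [z]_D.
Q P = [[1, -1], [-2, -1]]; applying this to [1, 1] gives [0, -3].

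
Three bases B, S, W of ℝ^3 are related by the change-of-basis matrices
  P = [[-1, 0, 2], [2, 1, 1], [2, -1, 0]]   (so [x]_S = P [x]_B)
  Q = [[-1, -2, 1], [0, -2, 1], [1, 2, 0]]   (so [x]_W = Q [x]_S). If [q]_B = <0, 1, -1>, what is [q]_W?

Apply P to get S-coordinates <-2, 0, -1>, then Q to get W-coordinates.
The result is [q]_W = <1, -1, -2>.

<1, -1, -2>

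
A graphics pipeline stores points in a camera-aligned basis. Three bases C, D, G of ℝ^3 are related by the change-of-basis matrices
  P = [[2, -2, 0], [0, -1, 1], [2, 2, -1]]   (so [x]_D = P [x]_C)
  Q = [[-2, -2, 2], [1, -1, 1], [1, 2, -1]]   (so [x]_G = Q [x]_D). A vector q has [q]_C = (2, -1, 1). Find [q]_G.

(-14, 5, 9)

First [q]_D = P [q]_C = (6, 2, 1).
Then [q]_G = Q [q]_D = (-14, 5, 9).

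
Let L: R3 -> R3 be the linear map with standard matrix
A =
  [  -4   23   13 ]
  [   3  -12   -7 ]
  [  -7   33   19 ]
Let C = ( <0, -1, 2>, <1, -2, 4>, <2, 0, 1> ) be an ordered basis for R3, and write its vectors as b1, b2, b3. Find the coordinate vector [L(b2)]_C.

<1, 0, 1>

Column 2 of [L]_C is the C-coordinate vector of L(b2).
In standard coordinates L(b2) = A b2 = <2, -1, 3>.
Converting to C: <2, -1, 3> = b1 + 0·b2 + b3, so the coordinate vector is <1, 0, 1>.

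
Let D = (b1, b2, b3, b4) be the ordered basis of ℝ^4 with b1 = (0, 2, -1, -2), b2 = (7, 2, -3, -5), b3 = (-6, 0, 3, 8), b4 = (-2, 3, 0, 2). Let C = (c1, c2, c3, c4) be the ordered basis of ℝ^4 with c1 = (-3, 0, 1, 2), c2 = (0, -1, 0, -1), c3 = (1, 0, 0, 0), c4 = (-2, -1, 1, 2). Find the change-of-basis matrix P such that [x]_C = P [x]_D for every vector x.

Column j of P is [bj]_C, since P maps D-coordinates to C-coordinates.
Expressing b1 in C: b1 = c1 + 0·c2 - c3 - 2c4, so column 1 of P is (1, 0, -1, -2).
Doing the same for each bj gives P = [[1, -2, 1, 1], [0, -1, -2, -2], [-1, -1, 1, -1], [-2, -1, 2, -1]].

[[1, -2, 1, 1], [0, -1, -2, -2], [-1, -1, 1, -1], [-2, -1, 2, -1]]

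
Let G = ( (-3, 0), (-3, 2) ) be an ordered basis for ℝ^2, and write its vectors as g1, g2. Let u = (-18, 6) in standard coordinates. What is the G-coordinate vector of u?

(3, 3)

Write u = c_1 g1 + c_2 g2 and solve for the c_i.
System: -3c_1 - 3c_2 = -18, 0c_1 + 2c_2 = 6; solving gives c_1 = 3, c_2 = 3.
Check: 3g1 + 3g2 = (-18, 6).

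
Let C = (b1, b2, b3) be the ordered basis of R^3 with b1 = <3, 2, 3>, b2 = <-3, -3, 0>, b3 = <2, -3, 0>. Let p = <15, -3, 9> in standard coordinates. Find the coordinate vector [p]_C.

Write p = c_1 b1 + ... + c_3 b3 and solve for the c_i.
Solving this 3x3 system gives c = (3, 0, 3).
Check: 3b1 + 0·b2 + 3b3 = <15, -3, 9>.

<3, 0, 3>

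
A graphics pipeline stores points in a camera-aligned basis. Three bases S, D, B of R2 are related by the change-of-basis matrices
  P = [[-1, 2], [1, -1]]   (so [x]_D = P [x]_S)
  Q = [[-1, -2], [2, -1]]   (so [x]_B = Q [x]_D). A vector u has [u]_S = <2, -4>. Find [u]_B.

Apply P to get D-coordinates <-10, 6>, then Q to get B-coordinates.
The result is [u]_B = <-2, -26>.

<-2, -26>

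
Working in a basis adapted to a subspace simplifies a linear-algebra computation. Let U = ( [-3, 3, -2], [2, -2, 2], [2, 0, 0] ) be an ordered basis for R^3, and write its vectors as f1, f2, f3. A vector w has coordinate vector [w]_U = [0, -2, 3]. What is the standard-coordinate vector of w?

By definition w = 0·f1 - 2f2 + 3f3.
Summing componentwise gives [2, 4, -4].

[2, 4, -4]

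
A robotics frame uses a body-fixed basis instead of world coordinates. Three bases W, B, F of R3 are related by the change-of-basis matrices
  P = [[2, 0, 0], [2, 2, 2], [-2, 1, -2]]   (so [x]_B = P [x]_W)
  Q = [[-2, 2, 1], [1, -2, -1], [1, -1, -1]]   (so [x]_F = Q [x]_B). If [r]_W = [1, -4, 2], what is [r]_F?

First [r]_B = P [r]_W = [2, -2, -10].
Then [r]_F = Q [r]_B = [-18, 16, 14].

[-18, 16, 14]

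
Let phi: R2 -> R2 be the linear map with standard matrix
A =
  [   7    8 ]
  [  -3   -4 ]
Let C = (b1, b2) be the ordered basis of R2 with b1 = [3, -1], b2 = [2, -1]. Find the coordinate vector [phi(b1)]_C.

[3, 2]

Column 1 of [phi]_C is the C-coordinate vector of phi(b1).
In standard coordinates phi(b1) = A b1 = [13, -5].
Converting to C: [13, -5] = 3b1 + 2b2, so the coordinate vector is [3, 2].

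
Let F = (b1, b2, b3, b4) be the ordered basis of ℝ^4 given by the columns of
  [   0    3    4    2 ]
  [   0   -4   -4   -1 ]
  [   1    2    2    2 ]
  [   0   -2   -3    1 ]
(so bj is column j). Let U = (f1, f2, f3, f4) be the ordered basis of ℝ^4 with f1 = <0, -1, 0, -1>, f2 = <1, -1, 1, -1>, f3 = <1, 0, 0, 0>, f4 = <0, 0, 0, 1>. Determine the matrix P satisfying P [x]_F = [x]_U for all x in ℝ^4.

Let M have columns bj and N have columns fj. Then for every x, N [x]_U = x = M [x]_F, so P = N^(-1) M.
Since det N = -1, N^(-1) has integer entries; multiplying gives P = [[-1, 2, 2, -1], [1, 2, 2, 2], [-1, 1, 2, 0], [0, 2, 1, 2]].

[[-1, 2, 2, -1], [1, 2, 2, 2], [-1, 1, 2, 0], [0, 2, 1, 2]]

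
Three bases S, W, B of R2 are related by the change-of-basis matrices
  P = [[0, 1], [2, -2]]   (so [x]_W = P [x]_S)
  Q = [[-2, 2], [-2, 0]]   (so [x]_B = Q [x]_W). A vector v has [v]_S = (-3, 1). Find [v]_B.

First [v]_W = P [v]_S = (1, -8).
Then [v]_B = Q [v]_W = (-18, -2).

(-18, -2)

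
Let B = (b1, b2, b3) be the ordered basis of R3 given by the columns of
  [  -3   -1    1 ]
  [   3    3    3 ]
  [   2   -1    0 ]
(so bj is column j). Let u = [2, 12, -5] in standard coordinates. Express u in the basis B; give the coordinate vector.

[u]_B is the unique c with M c = u, where M has columns b1, ..., b3.
Row-reducing the augmented matrix [M | u] gives c = (-1, 3, 2).
Check: -b1 + 3b2 + 2b3 = [2, 12, -5].

[-1, 3, 2]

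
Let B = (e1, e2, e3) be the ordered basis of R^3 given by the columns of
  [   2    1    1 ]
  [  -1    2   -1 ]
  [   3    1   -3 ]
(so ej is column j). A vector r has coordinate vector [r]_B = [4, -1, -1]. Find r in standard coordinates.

By definition r = 4e1 - e2 - e3.
Summing componentwise gives [6, -5, 14].

[6, -5, 14]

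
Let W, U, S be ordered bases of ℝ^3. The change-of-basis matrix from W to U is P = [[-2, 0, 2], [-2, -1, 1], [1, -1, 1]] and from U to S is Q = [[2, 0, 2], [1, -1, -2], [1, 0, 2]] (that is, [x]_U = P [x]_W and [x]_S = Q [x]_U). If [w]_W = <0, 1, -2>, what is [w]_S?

Apply P to get U-coordinates <-4, -3, -3>, then Q to get S-coordinates.
The result is [w]_S = <-14, 5, -10>.

<-14, 5, -10>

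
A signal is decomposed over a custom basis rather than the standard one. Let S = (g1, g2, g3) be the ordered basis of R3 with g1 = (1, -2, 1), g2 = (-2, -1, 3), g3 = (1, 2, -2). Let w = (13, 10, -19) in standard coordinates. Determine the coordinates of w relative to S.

We seek scalars with c_1 g1 + ... + c_3 g3 = w; equivalently solve M c = w where the columns of M are g1, ..., g3.
Solving this 3x3 system gives c = (1, -4, 4).
Check: g1 - 4g2 + 4g3 = (13, 10, -19).

(1, -4, 4)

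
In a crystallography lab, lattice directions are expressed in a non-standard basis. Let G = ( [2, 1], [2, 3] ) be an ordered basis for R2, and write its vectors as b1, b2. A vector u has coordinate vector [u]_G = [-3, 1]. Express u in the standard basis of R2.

[-4, 0]

The coordinates say u = -3b1 + b2; adding the scaled basis vectors gives [-4, 0].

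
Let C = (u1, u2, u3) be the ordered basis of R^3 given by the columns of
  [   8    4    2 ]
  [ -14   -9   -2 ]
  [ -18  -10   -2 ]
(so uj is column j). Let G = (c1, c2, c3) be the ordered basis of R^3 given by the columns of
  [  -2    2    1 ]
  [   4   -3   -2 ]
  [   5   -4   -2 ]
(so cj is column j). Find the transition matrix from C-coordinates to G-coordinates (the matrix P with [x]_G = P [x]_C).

Take x = uj: its C-coordinates are the j-th standard unit vector, so P e_j — column j of P — equals [uj]_G.
u1 = -2c1 + 2c2 + 0·c3, giving column 1 = <-2, 2, 0>; repeating for each j gives P = [[-2, -2, 2], [2, -1, 2], [0, 2, 2]].

[[-2, -2, 2], [2, -1, 2], [0, 2, 2]]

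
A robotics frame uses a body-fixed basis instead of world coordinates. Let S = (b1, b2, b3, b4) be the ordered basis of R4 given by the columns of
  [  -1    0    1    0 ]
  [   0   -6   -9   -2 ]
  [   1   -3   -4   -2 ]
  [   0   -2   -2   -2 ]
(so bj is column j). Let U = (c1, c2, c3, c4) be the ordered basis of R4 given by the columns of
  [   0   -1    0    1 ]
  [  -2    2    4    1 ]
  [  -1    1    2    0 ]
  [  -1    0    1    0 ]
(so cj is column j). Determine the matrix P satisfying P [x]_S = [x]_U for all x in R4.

[[2, 1, 2, 0], [-1, 0, -2, 2], [2, -1, 0, -2], [-2, 0, -1, 2]]

Take x = bj: its S-coordinates are the j-th standard unit vector, so P e_j — column j of P — equals [bj]_U.
b1 = 2c1 - c2 + 2c3 - 2c4, giving column 1 = <2, -1, 2, -2>; repeating for each j gives P = [[2, 1, 2, 0], [-1, 0, -2, 2], [2, -1, 0, -2], [-2, 0, -1, 2]].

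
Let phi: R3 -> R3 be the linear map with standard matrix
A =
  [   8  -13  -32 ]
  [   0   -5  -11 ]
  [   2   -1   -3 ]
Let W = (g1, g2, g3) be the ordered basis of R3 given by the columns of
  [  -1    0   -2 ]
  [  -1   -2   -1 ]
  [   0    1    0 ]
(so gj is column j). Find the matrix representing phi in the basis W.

[[-1, 0, -1], [-1, -1, -3], [-2, 3, 2]]

The j-th column of [phi]_W is [phi(gj)]_W.
phi(g1) = A g1 = [5, 5, -1] = -g1 - g2 - 2g3, so column 1 is [-1, -1, -2].
Repeating for g2, g3 and assembling the columns gives [[-1, 0, -1], [-1, -1, -3], [-2, 3, 2]].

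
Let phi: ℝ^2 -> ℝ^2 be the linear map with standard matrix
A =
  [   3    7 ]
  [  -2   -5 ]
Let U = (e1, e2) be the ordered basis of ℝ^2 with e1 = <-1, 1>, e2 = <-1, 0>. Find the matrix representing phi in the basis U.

[[-3, 2], [-1, 1]]

The j-th column of [phi]_U is [phi(ej)]_U.
phi(e1) = A e1 = <4, -3> = -3e1 - e2, so column 1 is <-3, -1>.
Repeating for e2 and assembling the columns gives [[-3, 2], [-1, 1]].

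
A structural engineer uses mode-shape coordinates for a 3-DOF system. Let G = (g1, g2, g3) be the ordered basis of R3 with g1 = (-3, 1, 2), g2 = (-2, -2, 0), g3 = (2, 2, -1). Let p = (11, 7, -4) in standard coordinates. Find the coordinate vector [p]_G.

(-1, -2, 2)

Write p = c_1 g1 + ... + c_3 g3 and solve for the c_i.
Gaussian elimination on [M | p] yields c = (-1, -2, 2).
Check: -g1 - 2g2 + 2g3 = (11, 7, -4).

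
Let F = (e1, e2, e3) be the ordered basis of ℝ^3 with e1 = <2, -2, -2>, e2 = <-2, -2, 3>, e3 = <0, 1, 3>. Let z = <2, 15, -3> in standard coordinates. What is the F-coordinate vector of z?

<-3, -4, 1>

[z]_F is the unique c with M c = z, where M has columns e1, ..., e3.
Solving this 3x3 system gives c = (-3, -4, 1).
Check: -3e1 - 4e2 + e3 = <2, 15, -3>.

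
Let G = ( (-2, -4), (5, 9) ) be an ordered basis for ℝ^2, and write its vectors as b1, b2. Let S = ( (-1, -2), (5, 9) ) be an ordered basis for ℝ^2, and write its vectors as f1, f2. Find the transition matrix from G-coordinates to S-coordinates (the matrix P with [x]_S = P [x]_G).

[[2, 0], [0, 1]]

Take x = bj: its G-coordinates are the j-th standard unit vector, so P e_j — column j of P — equals [bj]_S.
b1 = 2f1 + 0·f2, giving column 1 = (2, 0); repeating for each j gives P = [[2, 0], [0, 1]].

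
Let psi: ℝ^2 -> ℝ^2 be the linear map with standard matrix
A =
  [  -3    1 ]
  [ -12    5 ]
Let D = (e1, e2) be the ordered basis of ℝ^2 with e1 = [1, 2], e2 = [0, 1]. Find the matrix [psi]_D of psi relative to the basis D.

[[-1, 1], [0, 3]]

With P the matrix whose columns are e1, e2, [psi]_D = P^(-1) A P.
Column by column: psi(e1) = A e1 = [-1, -2]; its D-coordinates [-1, 0] give column 1.
Continuing for each basis vector yields [psi]_D = [[-1, 1], [0, 3]].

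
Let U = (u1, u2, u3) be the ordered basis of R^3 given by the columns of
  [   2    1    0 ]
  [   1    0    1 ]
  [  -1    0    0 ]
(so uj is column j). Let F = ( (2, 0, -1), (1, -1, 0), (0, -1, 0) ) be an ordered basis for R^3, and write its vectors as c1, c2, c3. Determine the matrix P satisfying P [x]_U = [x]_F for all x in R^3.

[[1, 0, 0], [0, 1, 0], [-1, -1, -1]]

Column j of P is [uj]_F, since P maps U-coordinates to F-coordinates.
Expressing u1 in F: u1 = c1 + 0·c2 - c3, so column 1 of P is (1, 0, -1).
Doing the same for each uj gives P = [[1, 0, 0], [0, 1, 0], [-1, -1, -1]].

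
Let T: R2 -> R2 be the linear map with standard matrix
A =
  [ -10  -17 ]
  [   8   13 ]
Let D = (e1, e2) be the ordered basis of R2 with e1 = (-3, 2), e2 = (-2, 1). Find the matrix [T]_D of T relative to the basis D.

The j-th column of [T]_D is [T(ej)]_D.
T(e1) = A e1 = (-4, 2) = 0·e1 + 2e2, so column 1 is (0, 2).
Repeating for e2 and assembling the columns gives [[0, -3], [2, 3]].

[[0, -3], [2, 3]]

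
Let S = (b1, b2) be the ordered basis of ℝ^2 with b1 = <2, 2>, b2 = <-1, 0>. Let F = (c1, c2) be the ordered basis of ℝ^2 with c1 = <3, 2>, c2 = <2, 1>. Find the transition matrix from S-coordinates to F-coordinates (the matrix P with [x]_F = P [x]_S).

Let M have columns bj and N have columns cj. Then for every x, N [x]_F = x = M [x]_S, so P = N^(-1) M.
Since det N = -1, N^(-1) has integer entries; multiplying gives P = [[2, 1], [-2, -2]].

[[2, 1], [-2, -2]]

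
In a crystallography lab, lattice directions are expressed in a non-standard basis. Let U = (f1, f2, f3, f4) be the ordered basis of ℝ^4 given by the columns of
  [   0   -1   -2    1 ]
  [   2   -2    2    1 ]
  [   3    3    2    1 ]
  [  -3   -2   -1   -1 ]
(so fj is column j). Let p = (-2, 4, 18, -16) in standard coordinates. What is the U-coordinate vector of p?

(4, 2, 0, 0)

[p]_U is the unique c with M c = p, where M has columns f1, ..., f4.
Row-reducing the augmented matrix [M | p] gives c = (4, 2, 0, 0).
Check: 4f1 + 2f2 + 0·f3 + 0·f4 = (-2, 4, 18, -16).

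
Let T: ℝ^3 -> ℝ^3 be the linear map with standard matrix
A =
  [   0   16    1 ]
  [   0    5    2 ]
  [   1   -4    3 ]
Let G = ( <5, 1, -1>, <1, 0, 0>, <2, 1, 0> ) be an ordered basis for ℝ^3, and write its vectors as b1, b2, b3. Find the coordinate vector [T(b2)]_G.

<-1, 3, 1>

Column 2 of [T]_G is the G-coordinate vector of T(b2).
In standard coordinates T(b2) = A b2 = <0, 0, 1>.
Converting to G: <0, 0, 1> = -b1 + 3b2 + b3, so the coordinate vector is <-1, 3, 1>.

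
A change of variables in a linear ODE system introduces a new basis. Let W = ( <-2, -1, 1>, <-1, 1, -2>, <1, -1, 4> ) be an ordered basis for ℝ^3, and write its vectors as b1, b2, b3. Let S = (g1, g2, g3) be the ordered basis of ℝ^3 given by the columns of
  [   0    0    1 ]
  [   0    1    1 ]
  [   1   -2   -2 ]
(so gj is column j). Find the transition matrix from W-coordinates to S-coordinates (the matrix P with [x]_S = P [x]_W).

Take x = bj: its W-coordinates are the j-th standard unit vector, so P e_j — column j of P — equals [bj]_S.
b1 = -g1 + g2 - 2g3, giving column 1 = <-1, 1, -2>; repeating for each j gives P = [[-1, 0, 2], [1, 2, -2], [-2, -1, 1]].

[[-1, 0, 2], [1, 2, -2], [-2, -1, 1]]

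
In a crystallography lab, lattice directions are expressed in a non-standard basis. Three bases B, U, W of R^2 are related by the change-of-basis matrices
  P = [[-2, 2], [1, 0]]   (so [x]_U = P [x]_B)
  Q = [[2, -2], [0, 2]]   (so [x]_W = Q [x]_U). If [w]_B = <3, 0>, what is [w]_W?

First [w]_U = P [w]_B = <-6, 3>.
Then [w]_W = Q [w]_U = <-18, 6>.

<-18, 6>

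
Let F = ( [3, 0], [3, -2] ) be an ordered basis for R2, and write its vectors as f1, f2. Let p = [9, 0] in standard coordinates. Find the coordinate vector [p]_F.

[3, 0]

We seek scalars with c_1 f1 + c_2 f2 = p; equivalently solve M c = p where the columns of M are f1, f2.
System: 3c_1 + 3c_2 = 9, 0c_1 - 2c_2 = 0; solving gives c_1 = 3, c_2 = 0.
Check: 3f1 + 0·f2 = [9, 0].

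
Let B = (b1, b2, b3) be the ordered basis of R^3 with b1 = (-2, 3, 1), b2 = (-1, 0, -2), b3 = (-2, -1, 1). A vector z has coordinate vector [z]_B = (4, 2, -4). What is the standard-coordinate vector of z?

The coordinates say z = 4b1 + 2b2 - 4b3; adding the scaled basis vectors gives (-2, 16, -4).

(-2, 16, -4)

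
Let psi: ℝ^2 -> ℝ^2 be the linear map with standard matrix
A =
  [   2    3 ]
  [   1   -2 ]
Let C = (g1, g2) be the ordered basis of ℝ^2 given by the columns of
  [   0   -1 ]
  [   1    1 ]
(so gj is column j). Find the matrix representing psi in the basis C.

Let P have columns g1, g2. Then [psi]_C = P^(-1) A P.
Here det P = 1, so P^(-1) is integer; computing A P first and then P^(-1)(A P) gives [[1, -2], [-3, -1]].

[[1, -2], [-3, -1]]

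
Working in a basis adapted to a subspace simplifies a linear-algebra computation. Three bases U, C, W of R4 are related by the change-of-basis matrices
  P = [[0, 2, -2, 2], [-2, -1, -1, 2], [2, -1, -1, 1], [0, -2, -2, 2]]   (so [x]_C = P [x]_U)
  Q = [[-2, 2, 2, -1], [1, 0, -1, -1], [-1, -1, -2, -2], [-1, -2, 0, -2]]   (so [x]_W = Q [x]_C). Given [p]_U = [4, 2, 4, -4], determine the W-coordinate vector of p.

Composing the changes, [p]_W = Q P [p]_U.
Q P = [[0, -6, 2, 0], [-2, 5, 1, -1], [-2, 5, 9, -10], [4, 4, 8, -10]]; applying this to [4, 2, 4, -4] gives [-4, 10, 78, 96].

[-4, 10, 78, 96]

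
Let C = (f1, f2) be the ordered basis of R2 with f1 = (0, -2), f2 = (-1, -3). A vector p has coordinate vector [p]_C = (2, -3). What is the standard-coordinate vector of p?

(3, 5)

p = M [p]_C, where M has columns f1, f2.
Carrying out the matrix-vector product, p = (3, 5).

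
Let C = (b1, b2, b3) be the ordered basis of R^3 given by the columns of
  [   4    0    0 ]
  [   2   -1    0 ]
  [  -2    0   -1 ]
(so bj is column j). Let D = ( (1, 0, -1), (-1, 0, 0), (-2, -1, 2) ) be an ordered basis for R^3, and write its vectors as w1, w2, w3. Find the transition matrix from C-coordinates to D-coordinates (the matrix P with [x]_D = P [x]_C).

Take x = bj: its C-coordinates are the j-th standard unit vector, so P e_j — column j of P — equals [bj]_D.
b1 = -2w1 - 2w2 - 2w3, giving column 1 = (-2, -2, -2); repeating for each j gives P = [[-2, 2, 1], [-2, 0, 1], [-2, 1, 0]].

[[-2, 2, 1], [-2, 0, 1], [-2, 1, 0]]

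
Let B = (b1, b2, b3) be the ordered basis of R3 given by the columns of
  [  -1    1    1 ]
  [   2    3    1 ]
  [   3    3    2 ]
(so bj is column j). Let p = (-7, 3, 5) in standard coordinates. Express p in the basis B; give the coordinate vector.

(4, -1, -2)

Write p = c_1 b1 + ... + c_3 b3 and solve for the c_i.
Gaussian elimination on [M | p] yields c = (4, -1, -2).
Check: 4b1 - b2 - 2b3 = (-7, 3, 5).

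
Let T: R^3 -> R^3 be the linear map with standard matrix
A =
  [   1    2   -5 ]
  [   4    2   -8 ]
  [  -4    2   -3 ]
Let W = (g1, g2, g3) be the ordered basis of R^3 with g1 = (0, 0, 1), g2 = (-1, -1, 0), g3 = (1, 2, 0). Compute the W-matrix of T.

Let P have columns g1, ..., g3. Then [T]_W = P^(-1) A P.
Here det P = -1, so P^(-1) is integer; computing A P first and then P^(-1)(A P) gives [[-3, 2, 0], [2, 0, -2], [-3, -3, 3]].

[[-3, 2, 0], [2, 0, -2], [-3, -3, 3]]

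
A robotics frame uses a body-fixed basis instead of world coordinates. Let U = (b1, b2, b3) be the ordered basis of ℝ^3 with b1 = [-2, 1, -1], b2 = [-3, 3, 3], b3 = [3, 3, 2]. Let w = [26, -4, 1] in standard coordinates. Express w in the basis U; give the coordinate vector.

We seek scalars with c_1 b1 + ... + c_3 b3 = w; equivalently solve M c = w where the columns of M are b1, ..., b3.
Gaussian elimination on [M | w] yields c = (-4, -3, 3).
Check: -4b1 - 3b2 + 3b3 = [26, -4, 1].

[-4, -3, 3]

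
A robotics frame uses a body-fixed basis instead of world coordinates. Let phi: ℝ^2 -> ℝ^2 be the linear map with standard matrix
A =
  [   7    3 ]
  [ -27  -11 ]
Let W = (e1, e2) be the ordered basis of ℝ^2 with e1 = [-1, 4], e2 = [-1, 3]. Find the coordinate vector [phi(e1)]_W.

[-2, -3]

Compute phi(e1) = A e1 = [5, -17] in standard coordinates.
Then write this in W-coordinates: solve for y in y_1 e1 + y_2 e2 = [5, -17].
This gives y = [-2, -3], which is column 1 of [phi]_W.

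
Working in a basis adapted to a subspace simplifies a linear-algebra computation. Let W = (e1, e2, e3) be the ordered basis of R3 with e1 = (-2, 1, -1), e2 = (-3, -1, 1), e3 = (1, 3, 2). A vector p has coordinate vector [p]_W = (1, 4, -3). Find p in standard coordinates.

The coordinates say p = e1 + 4e2 - 3e3; adding the scaled basis vectors gives (-17, -12, -3).

(-17, -12, -3)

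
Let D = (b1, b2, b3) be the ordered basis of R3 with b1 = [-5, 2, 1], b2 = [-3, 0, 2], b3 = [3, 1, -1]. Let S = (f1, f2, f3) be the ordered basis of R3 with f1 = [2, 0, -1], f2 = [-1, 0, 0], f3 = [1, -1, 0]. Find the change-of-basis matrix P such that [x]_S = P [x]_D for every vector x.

Take x = bj: its D-coordinates are the j-th standard unit vector, so P e_j — column j of P — equals [bj]_S.
b1 = -f1 + f2 - 2f3, giving column 1 = [-1, 1, -2]; repeating for each j gives P = [[-1, -2, 1], [1, -1, -2], [-2, 0, -1]].

[[-1, -2, 1], [1, -1, -2], [-2, 0, -1]]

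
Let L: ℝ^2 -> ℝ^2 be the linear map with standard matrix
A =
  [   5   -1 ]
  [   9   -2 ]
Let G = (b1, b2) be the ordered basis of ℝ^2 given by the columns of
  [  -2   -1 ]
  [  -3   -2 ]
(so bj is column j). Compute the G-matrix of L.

[[2, 1], [3, 1]]

Let P have columns b1, b2. Then [L]_G = P^(-1) A P.
Here det P = 1, so P^(-1) is integer; computing A P first and then P^(-1)(A P) gives [[2, 1], [3, 1]].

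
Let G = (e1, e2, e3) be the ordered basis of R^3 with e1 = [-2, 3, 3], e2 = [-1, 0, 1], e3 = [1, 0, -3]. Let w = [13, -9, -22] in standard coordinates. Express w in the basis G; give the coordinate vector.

Write w = c_1 e1 + ... + c_3 e3 and solve for the c_i.
Row-reducing the augmented matrix [M | w] gives c = (-3, -4, 3).
Check: -3e1 - 4e2 + 3e3 = [13, -9, -22].

[-3, -4, 3]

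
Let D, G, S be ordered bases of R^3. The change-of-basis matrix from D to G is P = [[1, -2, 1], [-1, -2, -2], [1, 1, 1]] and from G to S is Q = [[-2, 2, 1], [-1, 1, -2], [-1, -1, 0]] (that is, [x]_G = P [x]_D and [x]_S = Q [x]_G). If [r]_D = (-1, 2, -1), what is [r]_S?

(10, 5, 7)

Composing the changes, [r]_S = Q P [r]_D.
Q P = [[-3, 1, -5], [-4, -2, -5], [0, 4, 1]]; applying this to (-1, 2, -1) gives (10, 5, 7).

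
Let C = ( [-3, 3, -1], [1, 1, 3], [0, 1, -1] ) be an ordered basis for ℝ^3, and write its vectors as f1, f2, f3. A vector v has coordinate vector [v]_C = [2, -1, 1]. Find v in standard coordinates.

By definition v = 2f1 - f2 + f3.
Summing componentwise gives [-7, 6, -6].

[-7, 6, -6]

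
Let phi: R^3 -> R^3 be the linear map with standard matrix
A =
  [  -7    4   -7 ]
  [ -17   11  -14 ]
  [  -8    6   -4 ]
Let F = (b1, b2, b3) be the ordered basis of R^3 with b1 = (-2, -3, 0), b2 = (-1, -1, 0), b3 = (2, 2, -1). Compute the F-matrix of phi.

[[1, -3, -1], [0, -1, 1], [2, -2, 0]]

The j-th column of [phi]_F is [phi(bj)]_F.
phi(b1) = A b1 = (2, 1, -2) = b1 + 0·b2 + 2b3, so column 1 is (1, 0, 2).
Repeating for b2, b3 and assembling the columns gives [[1, -3, -1], [0, -1, 1], [2, -2, 0]].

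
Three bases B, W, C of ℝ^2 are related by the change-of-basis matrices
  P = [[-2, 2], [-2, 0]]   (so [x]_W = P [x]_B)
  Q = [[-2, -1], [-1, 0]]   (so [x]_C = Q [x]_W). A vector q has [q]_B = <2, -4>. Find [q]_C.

<28, 12>

Apply P to get W-coordinates <-12, -4>, then Q to get C-coordinates.
The result is [q]_C = <28, 12>.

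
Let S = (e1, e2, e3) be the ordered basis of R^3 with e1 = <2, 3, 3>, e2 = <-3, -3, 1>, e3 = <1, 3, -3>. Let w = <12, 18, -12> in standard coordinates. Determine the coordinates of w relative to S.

[w]_S is the unique c with M c = w, where M has columns e1, ..., e3.
Solving this 3x3 system gives c = (0, -3, 3).
Check: 0·e1 - 3e2 + 3e3 = <12, 18, -12>.

<0, -3, 3>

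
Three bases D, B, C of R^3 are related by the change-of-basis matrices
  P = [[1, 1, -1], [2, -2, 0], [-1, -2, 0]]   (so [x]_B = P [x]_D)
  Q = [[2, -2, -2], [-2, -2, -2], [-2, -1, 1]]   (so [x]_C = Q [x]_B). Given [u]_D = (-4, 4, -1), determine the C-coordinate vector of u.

Apply P to get B-coordinates (1, -16, -4), then Q to get C-coordinates.
The result is [u]_C = (42, 38, 10).

(42, 38, 10)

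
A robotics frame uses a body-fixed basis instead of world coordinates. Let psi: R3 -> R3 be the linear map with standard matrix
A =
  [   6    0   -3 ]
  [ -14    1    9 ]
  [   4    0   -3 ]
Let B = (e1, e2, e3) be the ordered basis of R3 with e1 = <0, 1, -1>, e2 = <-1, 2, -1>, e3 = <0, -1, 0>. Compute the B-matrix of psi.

[[0, -2, 0], [-3, 3, 0], [2, -3, 1]]

Let P have columns e1, ..., e3. Then [psi]_B = P^(-1) A P.
Here det P = -1, so P^(-1) is integer; computing A P first and then P^(-1)(A P) gives [[0, -2, 0], [-3, 3, 0], [2, -3, 1]].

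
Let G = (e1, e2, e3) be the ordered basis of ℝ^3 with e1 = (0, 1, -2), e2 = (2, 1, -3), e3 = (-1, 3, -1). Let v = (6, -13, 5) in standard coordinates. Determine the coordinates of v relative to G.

We seek scalars with c_1 e1 + ... + c_3 e3 = v; equivalently solve M c = v where the columns of M are e1, ..., e3.
Gaussian elimination on [M | v] yields c = (-2, 1, -4).
Check: -2e1 + e2 - 4e3 = (6, -13, 5).

(-2, 1, -4)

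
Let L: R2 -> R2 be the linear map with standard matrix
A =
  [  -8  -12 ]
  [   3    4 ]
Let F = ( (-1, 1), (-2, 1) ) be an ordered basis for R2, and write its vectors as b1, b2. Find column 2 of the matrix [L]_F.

(0, -2)

Column 2 of [L]_F is the F-coordinate vector of L(b2).
In standard coordinates L(b2) = A b2 = (4, -2).
Converting to F: (4, -2) = 0·b1 - 2b2, so the coordinate vector is (0, -2).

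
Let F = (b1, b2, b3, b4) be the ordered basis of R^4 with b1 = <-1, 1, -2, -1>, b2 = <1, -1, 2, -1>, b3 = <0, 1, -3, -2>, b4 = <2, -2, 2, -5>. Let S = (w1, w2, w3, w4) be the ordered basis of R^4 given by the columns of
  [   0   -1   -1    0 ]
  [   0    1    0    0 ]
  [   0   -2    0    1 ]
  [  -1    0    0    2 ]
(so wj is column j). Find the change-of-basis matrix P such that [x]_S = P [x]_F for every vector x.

Let M have columns bj and N have columns wj. Then for every x, N [x]_S = x = M [x]_F, so P = N^(-1) M.
Since det N = 1, N^(-1) has integer entries; multiplying gives P = [[1, 1, 0, 1], [1, -1, 1, -2], [0, 0, -1, 0], [0, 0, -1, -2]].

[[1, 1, 0, 1], [1, -1, 1, -2], [0, 0, -1, 0], [0, 0, -1, -2]]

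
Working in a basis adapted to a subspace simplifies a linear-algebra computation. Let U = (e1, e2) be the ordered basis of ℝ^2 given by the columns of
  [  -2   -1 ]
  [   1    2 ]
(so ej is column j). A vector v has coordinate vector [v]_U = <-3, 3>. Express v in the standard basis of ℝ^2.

By definition v = -3e1 + 3e2.
Summing componentwise gives <3, 3>.

<3, 3>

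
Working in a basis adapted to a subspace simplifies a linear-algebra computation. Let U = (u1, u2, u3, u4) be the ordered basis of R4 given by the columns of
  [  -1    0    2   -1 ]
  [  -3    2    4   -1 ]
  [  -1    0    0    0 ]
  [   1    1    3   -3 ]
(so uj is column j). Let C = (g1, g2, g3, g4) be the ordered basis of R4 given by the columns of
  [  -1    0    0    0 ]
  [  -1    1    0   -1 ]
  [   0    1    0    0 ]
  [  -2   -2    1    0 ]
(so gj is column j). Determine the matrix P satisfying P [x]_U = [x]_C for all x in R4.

Take x = uj: its U-coordinates are the j-th standard unit vector, so P e_j — column j of P — equals [uj]_C.
u1 = g1 - g2 + g3 + g4, giving column 1 = [1, -1, 1, 1]; repeating for each j gives P = [[1, 0, -2, 1], [-1, 0, 0, 0], [1, 1, -1, -1], [1, -2, -2, 0]].

[[1, 0, -2, 1], [-1, 0, 0, 0], [1, 1, -1, -1], [1, -2, -2, 0]]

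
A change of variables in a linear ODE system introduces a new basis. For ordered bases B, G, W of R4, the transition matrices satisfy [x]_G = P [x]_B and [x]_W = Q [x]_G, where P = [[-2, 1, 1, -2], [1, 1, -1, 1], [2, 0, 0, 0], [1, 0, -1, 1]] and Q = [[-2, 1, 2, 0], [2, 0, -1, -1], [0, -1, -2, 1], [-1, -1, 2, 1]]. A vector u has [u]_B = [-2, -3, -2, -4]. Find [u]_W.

Apply P to get G-coordinates [7, -7, -4, -4], then Q to get W-coordinates.
The result is [u]_W = [-29, 22, 11, -12].

[-29, 22, 11, -12]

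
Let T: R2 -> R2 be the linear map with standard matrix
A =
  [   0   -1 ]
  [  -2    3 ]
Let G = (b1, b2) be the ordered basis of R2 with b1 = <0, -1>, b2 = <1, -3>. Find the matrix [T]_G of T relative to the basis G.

The j-th column of [T]_G is [T(bj)]_G.
T(b1) = A b1 = <1, -3> = 0·b1 + b2, so column 1 is <0, 1>.
Repeating for b2 and assembling the columns gives [[0, 2], [1, 3]].

[[0, 2], [1, 3]]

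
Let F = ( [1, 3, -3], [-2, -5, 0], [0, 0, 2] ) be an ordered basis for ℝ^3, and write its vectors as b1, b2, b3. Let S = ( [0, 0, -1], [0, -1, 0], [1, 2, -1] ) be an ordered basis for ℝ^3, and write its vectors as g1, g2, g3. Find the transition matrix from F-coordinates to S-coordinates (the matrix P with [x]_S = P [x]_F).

Take x = bj: its F-coordinates are the j-th standard unit vector, so P e_j — column j of P — equals [bj]_S.
b1 = 2g1 - g2 + g3, giving column 1 = [2, -1, 1]; repeating for each j gives P = [[2, 2, -2], [-1, 1, 0], [1, -2, 0]].

[[2, 2, -2], [-1, 1, 0], [1, -2, 0]]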